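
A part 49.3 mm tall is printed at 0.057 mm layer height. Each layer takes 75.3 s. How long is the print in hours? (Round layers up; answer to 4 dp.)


Layers = ceil(49.3/0.057) = 865
t = 865 * 75.3 / 3600 = 18.0929 hrs


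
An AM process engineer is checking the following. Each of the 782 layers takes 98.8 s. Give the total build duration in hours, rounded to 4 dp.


t = 782 * 98.8 / 3600 = 21.4616 hrs


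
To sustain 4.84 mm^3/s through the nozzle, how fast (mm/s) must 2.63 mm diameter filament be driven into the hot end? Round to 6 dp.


A = pi*(2.63/2)^2 = 5.432521
v = 4.84 / 5.432521 = 0.890931 mm/s


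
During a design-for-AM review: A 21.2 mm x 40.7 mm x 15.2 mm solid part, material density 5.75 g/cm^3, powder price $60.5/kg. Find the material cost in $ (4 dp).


V = 21.2 * 40.7 * 15.2 = 13115.168 mm^3 = 13.115168 cm^3
Mass = 13.115168 * 5.75 / 1000 = 0.07541222 kg
Cost = 0.07541222 * 60.5 = 4.5624 $


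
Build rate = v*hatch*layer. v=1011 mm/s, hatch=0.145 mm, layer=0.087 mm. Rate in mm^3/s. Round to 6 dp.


Rate = 1011 * 0.145 * 0.087 = 12.753765 mm^3/s


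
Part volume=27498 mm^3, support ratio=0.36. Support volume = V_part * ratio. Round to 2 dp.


V_support = 27498 * 0.36 = 9899.28 mm^3


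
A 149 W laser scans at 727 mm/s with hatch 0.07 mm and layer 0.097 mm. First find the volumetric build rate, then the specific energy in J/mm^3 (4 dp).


Build rate = 727 * 0.07 * 0.097 = 4.93633 mm^3/s
SE = 149 / 4.93633 = 30.1844 J/mm^3


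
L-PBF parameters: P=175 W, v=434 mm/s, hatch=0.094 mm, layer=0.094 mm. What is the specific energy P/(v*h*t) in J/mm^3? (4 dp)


Build rate = 434 * 0.094 * 0.094 = 3.834824 mm^3/s
SE = 175 / 3.834824 = 45.6344 J/mm^3


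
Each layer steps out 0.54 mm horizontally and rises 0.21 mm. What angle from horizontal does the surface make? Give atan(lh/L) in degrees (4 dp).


angle = atan(0.21/0.54) = 21.2505 degrees


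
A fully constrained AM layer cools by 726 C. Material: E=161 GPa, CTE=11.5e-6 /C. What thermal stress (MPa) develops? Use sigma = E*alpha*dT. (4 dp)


sigma = 161*1000 * 11.5e-6 * 726 = 1344.189 MPa


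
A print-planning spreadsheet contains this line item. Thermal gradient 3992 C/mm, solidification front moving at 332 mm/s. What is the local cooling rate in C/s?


CR = 3992 * 332 = 1325344 C/s


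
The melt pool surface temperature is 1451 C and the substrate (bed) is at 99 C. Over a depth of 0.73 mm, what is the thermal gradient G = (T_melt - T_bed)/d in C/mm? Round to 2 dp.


G = (1451-99)/0.73 = 1852.05 C/mm


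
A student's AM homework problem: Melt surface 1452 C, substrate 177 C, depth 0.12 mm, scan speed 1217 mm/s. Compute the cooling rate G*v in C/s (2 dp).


G = (1452-177)/0.12 = 10625.0 C/mm
CR = 10625.0 * 1217 = 12930625.0 C/s


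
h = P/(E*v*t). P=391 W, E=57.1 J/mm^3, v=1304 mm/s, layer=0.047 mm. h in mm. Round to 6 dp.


h = 391 / (57.1*1304*0.047) = 0.111729 mm


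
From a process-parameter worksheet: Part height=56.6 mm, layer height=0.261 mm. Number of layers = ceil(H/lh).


Layers = ceil(56.6/0.261) = 217


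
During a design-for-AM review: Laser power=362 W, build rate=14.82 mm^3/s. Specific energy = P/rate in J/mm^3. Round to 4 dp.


SE = 362 / 14.82 = 24.4265 J/mm^3


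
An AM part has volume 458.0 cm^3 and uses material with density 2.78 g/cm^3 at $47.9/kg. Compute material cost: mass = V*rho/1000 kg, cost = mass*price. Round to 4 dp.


Mass = 458.0*2.78/1000 = 1.27324 kg
Cost = 1.27324 * 47.9 = 60.9882 $


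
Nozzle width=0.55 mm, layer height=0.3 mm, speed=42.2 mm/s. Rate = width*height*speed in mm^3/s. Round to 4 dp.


Rate = 0.55 * 0.3 * 42.2 = 6.963 mm^3/s


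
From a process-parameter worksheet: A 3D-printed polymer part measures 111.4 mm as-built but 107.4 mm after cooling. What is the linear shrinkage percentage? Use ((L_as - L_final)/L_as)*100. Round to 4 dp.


Shrinkage = ((111.4-107.4)/111.4)*100 = 3.5907 %


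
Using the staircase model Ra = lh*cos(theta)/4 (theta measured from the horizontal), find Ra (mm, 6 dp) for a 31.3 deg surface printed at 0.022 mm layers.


Ra = 0.022 * cos(31.3) / 4 = 0.0047 mm


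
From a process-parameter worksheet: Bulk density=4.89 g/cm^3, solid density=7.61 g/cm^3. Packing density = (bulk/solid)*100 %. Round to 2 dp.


Packing = (4.89/7.61)*100 = 64.26 %


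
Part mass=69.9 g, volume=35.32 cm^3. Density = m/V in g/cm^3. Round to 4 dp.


rho = 69.9 / 35.32 = 1.979 g/cm^3


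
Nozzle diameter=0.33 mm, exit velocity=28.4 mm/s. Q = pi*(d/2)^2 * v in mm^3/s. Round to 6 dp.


A = pi*(0.33/2)^2 = 0.08552986 mm^2
Q = 0.08552986 * 28.4 = 2.429048 mm^3/s


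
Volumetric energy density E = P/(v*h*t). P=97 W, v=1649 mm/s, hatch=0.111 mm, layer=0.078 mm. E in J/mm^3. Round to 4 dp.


E = 97 / (1649*0.111*0.078) = 6.7941 J/mm^3


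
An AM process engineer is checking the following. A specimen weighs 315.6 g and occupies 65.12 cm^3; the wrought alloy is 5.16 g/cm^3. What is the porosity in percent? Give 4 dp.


rho_part = 315.6 / 65.12 = 4.84643735 g/cm^3
Porosity = (1 - 4.84643735/5.16)*100 = 6.0768 %


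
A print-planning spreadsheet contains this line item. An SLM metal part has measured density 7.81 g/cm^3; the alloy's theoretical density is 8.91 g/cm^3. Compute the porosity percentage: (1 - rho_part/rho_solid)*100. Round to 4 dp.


Porosity = (1-7.81/8.91)*100 = 12.3457 %


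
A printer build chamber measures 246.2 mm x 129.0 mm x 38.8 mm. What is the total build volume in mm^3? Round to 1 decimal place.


V = 246.2 * 129.0 * 38.8 = 1232280.2 mm^3


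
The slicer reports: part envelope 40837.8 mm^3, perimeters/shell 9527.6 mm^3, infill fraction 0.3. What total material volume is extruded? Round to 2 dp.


V_infill = (40837.8 - 9527.6) * 0.3 = 9393.06
V_total = 9527.6 + 9393.06 = 18920.66 mm^3


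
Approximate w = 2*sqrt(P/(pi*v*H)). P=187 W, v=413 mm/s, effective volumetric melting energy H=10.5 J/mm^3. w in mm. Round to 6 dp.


w = 2*sqrt(187/(pi*413*10.5)) = 0.234318 mm


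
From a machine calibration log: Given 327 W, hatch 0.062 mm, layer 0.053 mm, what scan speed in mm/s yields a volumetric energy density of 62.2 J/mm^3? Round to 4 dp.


v = 327 / (62.2*0.062*0.053) = 1599.8888 mm/s


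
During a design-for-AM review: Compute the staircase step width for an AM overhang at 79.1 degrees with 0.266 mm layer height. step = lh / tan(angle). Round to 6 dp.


step = 0.266 / tan(79.1) = 0.051224 mm


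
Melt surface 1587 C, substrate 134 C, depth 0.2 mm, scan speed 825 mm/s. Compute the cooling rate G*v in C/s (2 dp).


G = (1587-134)/0.2 = 7265.0 C/mm
CR = 7265.0 * 825 = 5993625.0 C/s


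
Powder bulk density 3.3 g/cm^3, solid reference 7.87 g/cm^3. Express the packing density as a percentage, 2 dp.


Packing = (3.3/7.87)*100 = 41.93 %


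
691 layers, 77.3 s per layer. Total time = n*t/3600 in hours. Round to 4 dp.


t = 691 * 77.3 / 3600 = 14.8373 hrs


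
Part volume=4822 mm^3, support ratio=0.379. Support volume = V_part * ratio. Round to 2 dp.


V_support = 4822 * 0.379 = 1827.54 mm^3


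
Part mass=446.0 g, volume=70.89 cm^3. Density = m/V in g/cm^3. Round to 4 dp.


rho = 446.0 / 70.89 = 6.2914 g/cm^3


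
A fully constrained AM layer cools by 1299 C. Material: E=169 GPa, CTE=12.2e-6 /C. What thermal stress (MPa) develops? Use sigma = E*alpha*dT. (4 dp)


sigma = 169*1000 * 12.2e-6 * 1299 = 2678.2782 MPa


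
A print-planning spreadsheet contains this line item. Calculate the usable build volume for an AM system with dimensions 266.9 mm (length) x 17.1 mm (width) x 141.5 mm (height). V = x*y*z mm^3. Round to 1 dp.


V = 266.9 * 17.1 * 141.5 = 645804.6 mm^3


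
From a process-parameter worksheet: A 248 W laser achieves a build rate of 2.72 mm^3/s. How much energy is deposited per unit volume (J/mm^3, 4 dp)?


SE = 248 / 2.72 = 91.1765 J/mm^3


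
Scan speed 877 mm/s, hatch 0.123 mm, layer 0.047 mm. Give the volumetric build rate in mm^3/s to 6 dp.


Rate = 877 * 0.123 * 0.047 = 5.069937 mm^3/s


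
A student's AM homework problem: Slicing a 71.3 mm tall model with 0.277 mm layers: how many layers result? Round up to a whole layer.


Layers = ceil(71.3/0.277) = 258


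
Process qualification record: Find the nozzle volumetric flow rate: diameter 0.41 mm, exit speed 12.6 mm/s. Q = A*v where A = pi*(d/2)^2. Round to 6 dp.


A = pi*(0.41/2)^2 = 0.13202543 mm^2
Q = 0.13202543 * 12.6 = 1.66352 mm^3/s


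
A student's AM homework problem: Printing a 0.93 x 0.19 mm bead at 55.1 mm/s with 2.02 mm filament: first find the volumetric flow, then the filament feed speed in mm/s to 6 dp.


Q = 0.93 * 0.19 * 55.1 = 9.73617 mm^3/s
A_fil = pi*(2.02/2)^2 = 3.20473867 mm^2
v_feed = 9.73617 / 3.20473867 = 3.038054 mm/s


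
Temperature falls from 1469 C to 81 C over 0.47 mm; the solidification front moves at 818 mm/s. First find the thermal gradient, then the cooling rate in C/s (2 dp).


G = (1469-81)/0.47 = 2953.19148936 C/mm
CR = 2953.19148936 * 818 = 2415710.64 C/s


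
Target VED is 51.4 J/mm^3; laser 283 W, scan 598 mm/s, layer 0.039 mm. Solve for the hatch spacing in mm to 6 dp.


h = 283 / (51.4*598*0.039) = 0.236079 mm


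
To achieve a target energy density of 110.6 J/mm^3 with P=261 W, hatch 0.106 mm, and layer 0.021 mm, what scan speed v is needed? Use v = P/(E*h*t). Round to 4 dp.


v = 261 / (110.6*0.106*0.021) = 1060.1327 mm/s


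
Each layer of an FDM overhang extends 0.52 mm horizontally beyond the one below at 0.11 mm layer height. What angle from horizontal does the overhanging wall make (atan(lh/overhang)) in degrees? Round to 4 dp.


angle = atan(0.11/0.52) = 11.9442 degrees


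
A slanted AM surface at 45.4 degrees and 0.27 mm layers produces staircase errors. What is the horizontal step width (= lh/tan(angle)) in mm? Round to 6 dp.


step = 0.27 / tan(45.4) = 0.266256 mm


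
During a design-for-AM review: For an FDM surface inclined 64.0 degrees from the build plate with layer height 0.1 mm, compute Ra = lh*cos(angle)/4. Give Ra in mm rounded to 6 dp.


Ra = 0.1 * cos(64.0) / 4 = 0.010959 mm


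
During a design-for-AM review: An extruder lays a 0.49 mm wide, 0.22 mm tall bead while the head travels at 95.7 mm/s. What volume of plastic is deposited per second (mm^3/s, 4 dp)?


Rate = 0.49 * 0.22 * 95.7 = 10.3165 mm^3/s


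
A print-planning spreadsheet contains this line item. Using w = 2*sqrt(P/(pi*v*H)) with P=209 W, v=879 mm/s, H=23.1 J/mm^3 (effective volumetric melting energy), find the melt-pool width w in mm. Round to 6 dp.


w = 2*sqrt(209/(pi*879*23.1)) = 0.11448 mm


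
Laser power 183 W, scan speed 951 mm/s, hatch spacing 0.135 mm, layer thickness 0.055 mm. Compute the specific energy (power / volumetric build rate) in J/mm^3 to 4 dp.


Build rate = 951 * 0.135 * 0.055 = 7.061175 mm^3/s
SE = 183 / 7.061175 = 25.9164 J/mm^3


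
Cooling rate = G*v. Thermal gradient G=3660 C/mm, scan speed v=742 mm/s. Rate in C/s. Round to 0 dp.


CR = 3660 * 742 = 2715720 C/s


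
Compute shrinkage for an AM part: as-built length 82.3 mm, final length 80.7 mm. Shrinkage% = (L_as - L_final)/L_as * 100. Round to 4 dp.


Shrinkage = ((82.3-80.7)/82.3)*100 = 1.9441 %


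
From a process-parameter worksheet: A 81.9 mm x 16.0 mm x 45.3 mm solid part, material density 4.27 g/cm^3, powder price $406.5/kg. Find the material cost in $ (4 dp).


V = 81.9 * 16.0 * 45.3 = 59361.12 mm^3 = 59.36112 cm^3
Mass = 59.36112 * 4.27 / 1000 = 0.25347198 kg
Cost = 0.25347198 * 406.5 = 103.0364 $


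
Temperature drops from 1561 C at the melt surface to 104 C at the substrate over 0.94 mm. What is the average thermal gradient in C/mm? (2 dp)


G = (1561-104)/0.94 = 1550.0 C/mm


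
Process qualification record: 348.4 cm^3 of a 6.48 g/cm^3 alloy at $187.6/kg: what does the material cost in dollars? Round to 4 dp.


Mass = 348.4*6.48/1000 = 2.257632 kg
Cost = 2.257632 * 187.6 = 423.5318 $


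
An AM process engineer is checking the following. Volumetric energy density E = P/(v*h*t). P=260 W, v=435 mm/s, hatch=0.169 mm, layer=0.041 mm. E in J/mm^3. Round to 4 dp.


E = 260 / (435*0.169*0.041) = 86.2608 J/mm^3


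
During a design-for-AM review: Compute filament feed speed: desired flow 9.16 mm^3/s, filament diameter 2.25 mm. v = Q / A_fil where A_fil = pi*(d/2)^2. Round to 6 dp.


A = pi*(2.25/2)^2 = 3.976078
v = 9.16 / 3.976078 = 2.303778 mm/s


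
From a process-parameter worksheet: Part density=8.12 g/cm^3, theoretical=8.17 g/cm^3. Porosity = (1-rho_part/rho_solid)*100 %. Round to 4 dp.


Porosity = (1-8.12/8.17)*100 = 0.612 %


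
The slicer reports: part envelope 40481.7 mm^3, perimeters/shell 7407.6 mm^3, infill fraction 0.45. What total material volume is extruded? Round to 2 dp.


V_infill = (40481.7 - 7407.6) * 0.45 = 14883.35
V_total = 7407.6 + 14883.35 = 22290.95 mm^3


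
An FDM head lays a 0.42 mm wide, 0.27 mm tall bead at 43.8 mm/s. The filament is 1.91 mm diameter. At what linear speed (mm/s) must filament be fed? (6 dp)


Q = 0.42 * 0.27 * 43.8 = 4.96692 mm^3/s
A_fil = pi*(1.91/2)^2 = 2.86521104 mm^2
v_feed = 4.96692 / 2.86521104 = 1.733527 mm/s


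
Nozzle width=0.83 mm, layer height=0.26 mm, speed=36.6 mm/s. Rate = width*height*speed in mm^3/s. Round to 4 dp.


Rate = 0.83 * 0.26 * 36.6 = 7.8983 mm^3/s


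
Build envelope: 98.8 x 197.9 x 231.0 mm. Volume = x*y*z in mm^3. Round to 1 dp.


V = 98.8 * 197.9 * 231.0 = 4516632.1 mm^3


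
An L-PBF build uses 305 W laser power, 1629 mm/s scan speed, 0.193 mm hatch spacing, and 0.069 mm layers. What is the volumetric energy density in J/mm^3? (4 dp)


E = 305 / (1629*0.193*0.069) = 14.0596 J/mm^3


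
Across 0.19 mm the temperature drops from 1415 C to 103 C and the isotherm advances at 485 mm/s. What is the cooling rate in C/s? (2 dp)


G = (1415-103)/0.19 = 6905.26315789 C/mm
CR = 6905.26315789 * 485 = 3349052.63 C/s


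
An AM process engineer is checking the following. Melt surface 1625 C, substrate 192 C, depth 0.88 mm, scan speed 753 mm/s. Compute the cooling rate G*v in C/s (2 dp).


G = (1625-192)/0.88 = 1628.40909091 C/mm
CR = 1628.40909091 * 753 = 1226192.05 C/s


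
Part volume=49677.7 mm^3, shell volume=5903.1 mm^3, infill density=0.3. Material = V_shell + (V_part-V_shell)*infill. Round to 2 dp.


V_infill = (49677.7 - 5903.1) * 0.3 = 13132.38
V_total = 5903.1 + 13132.38 = 19035.48 mm^3


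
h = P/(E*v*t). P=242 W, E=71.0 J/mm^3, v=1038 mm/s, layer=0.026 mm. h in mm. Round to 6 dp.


h = 242 / (71.0*1038*0.026) = 0.126295 mm


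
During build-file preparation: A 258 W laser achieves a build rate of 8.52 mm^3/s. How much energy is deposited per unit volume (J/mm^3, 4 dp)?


SE = 258 / 8.52 = 30.2817 J/mm^3


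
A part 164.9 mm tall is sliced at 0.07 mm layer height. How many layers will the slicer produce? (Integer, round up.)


Layers = ceil(164.9/0.07) = 2356


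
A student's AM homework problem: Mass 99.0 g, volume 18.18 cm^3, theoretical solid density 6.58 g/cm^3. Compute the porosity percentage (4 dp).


rho_part = 99.0 / 18.18 = 5.44554455 g/cm^3
Porosity = (1 - 5.44554455/6.58)*100 = 17.241 %


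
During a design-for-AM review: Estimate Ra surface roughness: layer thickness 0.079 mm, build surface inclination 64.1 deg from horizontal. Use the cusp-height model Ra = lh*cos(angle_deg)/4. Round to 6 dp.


Ra = 0.079 * cos(64.1) / 4 = 0.008627 mm


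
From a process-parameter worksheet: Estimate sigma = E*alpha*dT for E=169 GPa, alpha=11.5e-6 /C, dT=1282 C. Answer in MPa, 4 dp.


sigma = 169*1000 * 11.5e-6 * 1282 = 2491.567 MPa


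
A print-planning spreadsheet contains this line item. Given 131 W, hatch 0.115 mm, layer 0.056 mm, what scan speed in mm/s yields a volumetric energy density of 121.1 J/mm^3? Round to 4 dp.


v = 131 / (121.1*0.115*0.056) = 167.9737 mm/s


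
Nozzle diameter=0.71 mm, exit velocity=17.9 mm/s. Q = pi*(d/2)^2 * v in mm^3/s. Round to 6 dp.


A = pi*(0.71/2)^2 = 0.39591921 mm^2
Q = 0.39591921 * 17.9 = 7.086954 mm^3/s


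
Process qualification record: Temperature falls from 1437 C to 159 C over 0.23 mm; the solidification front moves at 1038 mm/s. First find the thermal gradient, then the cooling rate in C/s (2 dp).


G = (1437-159)/0.23 = 5556.52173913 C/mm
CR = 5556.52173913 * 1038 = 5767669.57 C/s


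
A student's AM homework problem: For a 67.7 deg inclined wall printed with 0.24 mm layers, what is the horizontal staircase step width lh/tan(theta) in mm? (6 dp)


step = 0.24 / tan(67.7) = 0.098431 mm


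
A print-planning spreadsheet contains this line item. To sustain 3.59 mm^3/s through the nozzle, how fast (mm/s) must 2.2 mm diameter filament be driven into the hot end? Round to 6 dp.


A = pi*(2.2/2)^2 = 3.801327
v = 3.59 / 3.801327 = 0.944407 mm/s


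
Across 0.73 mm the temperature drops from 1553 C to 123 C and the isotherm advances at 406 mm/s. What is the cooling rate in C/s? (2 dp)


G = (1553-123)/0.73 = 1958.90410959 C/mm
CR = 1958.90410959 * 406 = 795315.07 C/s


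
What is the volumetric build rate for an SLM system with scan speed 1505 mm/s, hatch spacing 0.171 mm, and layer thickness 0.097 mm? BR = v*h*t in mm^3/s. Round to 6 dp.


Rate = 1505 * 0.171 * 0.097 = 24.963435 mm^3/s


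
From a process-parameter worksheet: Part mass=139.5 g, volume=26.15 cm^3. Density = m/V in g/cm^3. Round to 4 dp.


rho = 139.5 / 26.15 = 5.3346 g/cm^3


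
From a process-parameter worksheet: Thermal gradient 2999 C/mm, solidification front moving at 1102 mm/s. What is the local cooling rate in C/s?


CR = 2999 * 1102 = 3304898 C/s


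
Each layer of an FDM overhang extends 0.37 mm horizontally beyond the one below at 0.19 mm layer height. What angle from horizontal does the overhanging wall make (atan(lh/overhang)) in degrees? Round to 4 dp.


angle = atan(0.19/0.37) = 27.1811 degrees


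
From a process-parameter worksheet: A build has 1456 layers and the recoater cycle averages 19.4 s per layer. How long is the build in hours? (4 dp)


t = 1456 * 19.4 / 3600 = 7.8462 hrs


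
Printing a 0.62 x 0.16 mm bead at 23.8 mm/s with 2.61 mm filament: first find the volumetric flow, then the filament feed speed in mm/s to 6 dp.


Q = 0.62 * 0.16 * 23.8 = 2.36096 mm^3/s
A_fil = pi*(2.61/2)^2 = 5.35021083 mm^2
v_feed = 2.36096 / 5.35021083 = 0.441284 mm/s


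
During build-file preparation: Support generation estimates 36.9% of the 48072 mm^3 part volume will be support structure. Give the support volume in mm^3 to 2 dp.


V_support = 48072 * 0.369 = 17738.57 mm^3


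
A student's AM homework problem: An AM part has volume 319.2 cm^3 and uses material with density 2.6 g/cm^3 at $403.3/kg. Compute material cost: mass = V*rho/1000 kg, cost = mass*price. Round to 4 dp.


Mass = 319.2*2.6/1000 = 0.82992 kg
Cost = 0.82992 * 403.3 = 334.7067 $


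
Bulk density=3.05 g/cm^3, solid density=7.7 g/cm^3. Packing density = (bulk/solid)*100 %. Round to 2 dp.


Packing = (3.05/7.7)*100 = 39.61 %


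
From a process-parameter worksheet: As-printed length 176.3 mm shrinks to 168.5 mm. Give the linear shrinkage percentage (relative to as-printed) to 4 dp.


Shrinkage = ((176.3-168.5)/176.3)*100 = 4.4243 %


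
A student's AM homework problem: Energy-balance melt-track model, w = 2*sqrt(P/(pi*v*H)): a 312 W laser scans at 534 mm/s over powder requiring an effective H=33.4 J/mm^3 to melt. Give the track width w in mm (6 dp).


w = 2*sqrt(312/(pi*534*33.4)) = 0.149241 mm


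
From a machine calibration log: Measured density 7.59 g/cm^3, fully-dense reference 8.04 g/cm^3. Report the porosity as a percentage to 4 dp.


Porosity = (1-7.59/8.04)*100 = 5.597 %


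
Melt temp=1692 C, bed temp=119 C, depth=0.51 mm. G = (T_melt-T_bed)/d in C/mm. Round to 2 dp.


G = (1692-119)/0.51 = 3084.31 C/mm


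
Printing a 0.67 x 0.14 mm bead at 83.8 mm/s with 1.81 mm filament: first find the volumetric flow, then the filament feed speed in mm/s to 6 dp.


Q = 0.67 * 0.14 * 83.8 = 7.86044 mm^3/s
A_fil = pi*(1.81/2)^2 = 2.57304292 mm^2
v_feed = 7.86044 / 2.57304292 = 3.05492 mm/s


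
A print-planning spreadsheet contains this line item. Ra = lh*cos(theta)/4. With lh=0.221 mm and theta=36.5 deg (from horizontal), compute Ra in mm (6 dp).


Ra = 0.221 * cos(36.5) / 4 = 0.044413 mm


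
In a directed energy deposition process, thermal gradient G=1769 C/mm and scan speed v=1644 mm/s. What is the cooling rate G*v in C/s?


CR = 1769 * 1644 = 2908236 C/s


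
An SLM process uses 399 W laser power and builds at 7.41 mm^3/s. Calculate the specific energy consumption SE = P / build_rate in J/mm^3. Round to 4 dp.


SE = 399 / 7.41 = 53.8462 J/mm^3


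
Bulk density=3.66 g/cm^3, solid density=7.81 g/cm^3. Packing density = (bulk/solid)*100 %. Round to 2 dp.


Packing = (3.66/7.81)*100 = 46.86 %


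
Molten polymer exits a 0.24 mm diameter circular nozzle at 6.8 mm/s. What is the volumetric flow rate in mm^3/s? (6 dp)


A = pi*(0.24/2)^2 = 0.04523893 mm^2
Q = 0.04523893 * 6.8 = 0.307625 mm^3/s


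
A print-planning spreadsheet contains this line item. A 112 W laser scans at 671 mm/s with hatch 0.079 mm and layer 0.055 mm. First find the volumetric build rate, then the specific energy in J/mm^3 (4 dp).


Build rate = 671 * 0.079 * 0.055 = 2.915495 mm^3/s
SE = 112 / 2.915495 = 38.4154 J/mm^3


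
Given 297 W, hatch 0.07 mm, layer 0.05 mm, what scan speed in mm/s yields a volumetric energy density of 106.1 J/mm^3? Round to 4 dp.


v = 297 / (106.1*0.07*0.05) = 799.7846 mm/s


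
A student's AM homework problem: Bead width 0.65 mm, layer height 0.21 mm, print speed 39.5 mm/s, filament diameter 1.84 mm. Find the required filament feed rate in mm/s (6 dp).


Q = 0.65 * 0.21 * 39.5 = 5.39175 mm^3/s
A_fil = pi*(1.84/2)^2 = 2.65904402 mm^2
v_feed = 5.39175 / 2.65904402 = 2.027702 mm/s


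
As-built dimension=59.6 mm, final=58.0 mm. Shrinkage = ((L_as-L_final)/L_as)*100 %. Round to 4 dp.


Shrinkage = ((59.6-58.0)/59.6)*100 = 2.6846 %


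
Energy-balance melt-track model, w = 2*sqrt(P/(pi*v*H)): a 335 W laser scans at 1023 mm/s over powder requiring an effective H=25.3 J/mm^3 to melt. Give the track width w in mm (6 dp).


w = 2*sqrt(335/(pi*1023*25.3)) = 0.128375 mm


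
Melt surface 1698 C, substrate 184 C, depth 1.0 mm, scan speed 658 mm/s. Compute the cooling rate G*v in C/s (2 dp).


G = (1698-184)/1.0 = 1514.0 C/mm
CR = 1514.0 * 658 = 996212.0 C/s


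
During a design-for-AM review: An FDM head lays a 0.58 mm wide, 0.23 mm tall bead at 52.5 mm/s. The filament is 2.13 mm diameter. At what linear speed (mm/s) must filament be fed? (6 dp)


Q = 0.58 * 0.23 * 52.5 = 7.0035 mm^3/s
A_fil = pi*(2.13/2)^2 = 3.56327293 mm^2
v_feed = 7.0035 / 3.56327293 = 1.965468 mm/s


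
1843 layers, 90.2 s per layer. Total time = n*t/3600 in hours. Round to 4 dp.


t = 1843 * 90.2 / 3600 = 46.1774 hrs


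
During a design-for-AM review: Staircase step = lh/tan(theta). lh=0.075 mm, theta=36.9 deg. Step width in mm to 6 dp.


step = 0.075 / tan(36.9) = 0.099891 mm


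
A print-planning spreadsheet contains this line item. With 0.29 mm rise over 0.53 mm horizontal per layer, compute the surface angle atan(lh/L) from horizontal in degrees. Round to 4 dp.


angle = atan(0.29/0.53) = 28.6861 degrees


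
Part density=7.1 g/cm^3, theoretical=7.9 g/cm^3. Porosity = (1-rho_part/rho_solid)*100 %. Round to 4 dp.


Porosity = (1-7.1/7.9)*100 = 10.1266 %


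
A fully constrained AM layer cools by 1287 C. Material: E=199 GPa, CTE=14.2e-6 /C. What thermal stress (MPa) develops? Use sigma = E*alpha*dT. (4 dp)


sigma = 199*1000 * 14.2e-6 * 1287 = 3636.8046 MPa


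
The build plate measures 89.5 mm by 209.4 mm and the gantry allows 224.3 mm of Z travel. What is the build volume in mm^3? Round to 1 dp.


V = 89.5 * 209.4 * 224.3 = 4203673.6 mm^3


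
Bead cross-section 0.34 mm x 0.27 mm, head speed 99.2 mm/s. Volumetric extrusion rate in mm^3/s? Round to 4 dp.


Rate = 0.34 * 0.27 * 99.2 = 9.1066 mm^3/s


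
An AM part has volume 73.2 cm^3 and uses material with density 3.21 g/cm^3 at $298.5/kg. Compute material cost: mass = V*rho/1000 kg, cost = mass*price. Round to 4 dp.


Mass = 73.2*3.21/1000 = 0.234972 kg
Cost = 0.234972 * 298.5 = 70.1391 $


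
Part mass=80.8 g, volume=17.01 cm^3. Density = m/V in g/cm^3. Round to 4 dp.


rho = 80.8 / 17.01 = 4.7501 g/cm^3


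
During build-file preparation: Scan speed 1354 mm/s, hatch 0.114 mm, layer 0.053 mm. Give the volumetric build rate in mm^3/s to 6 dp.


Rate = 1354 * 0.114 * 0.053 = 8.180868 mm^3/s


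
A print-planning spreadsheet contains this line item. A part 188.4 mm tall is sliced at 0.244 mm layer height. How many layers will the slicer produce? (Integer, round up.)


Layers = ceil(188.4/0.244) = 773


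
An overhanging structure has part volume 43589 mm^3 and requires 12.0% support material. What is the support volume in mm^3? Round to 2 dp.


V_support = 43589 * 0.12 = 5230.68 mm^3


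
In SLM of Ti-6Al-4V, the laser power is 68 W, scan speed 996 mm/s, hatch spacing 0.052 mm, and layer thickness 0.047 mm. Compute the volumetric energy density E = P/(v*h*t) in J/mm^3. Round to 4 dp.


E = 68 / (996*0.052*0.047) = 27.935 J/mm^3


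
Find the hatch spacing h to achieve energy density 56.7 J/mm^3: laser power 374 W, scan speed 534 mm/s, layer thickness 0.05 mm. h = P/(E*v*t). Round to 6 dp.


h = 374 / (56.7*534*0.05) = 0.247046 mm


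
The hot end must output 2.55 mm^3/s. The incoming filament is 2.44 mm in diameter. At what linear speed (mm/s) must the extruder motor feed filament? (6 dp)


A = pi*(2.44/2)^2 = 4.675947
v = 2.55 / 4.675947 = 0.545344 mm/s


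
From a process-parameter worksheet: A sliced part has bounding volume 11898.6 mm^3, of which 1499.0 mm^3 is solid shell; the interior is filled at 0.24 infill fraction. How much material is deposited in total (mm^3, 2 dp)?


V_infill = (11898.6 - 1499.0) * 0.24 = 2495.9
V_total = 1499.0 + 2495.9 = 3994.9 mm^3


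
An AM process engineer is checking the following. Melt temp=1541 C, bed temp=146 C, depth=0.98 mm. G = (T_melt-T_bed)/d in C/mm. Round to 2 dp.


G = (1541-146)/0.98 = 1423.47 C/mm


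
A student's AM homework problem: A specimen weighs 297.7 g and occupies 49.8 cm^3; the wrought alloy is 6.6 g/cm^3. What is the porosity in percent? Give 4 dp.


rho_part = 297.7 / 49.8 = 5.97791165 g/cm^3
Porosity = (1 - 5.97791165/6.6)*100 = 9.4256 %


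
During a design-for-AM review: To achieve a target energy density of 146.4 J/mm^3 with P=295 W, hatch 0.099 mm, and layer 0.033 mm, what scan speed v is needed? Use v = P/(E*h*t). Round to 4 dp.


v = 295 / (146.4*0.099*0.033) = 616.7822 mm/s


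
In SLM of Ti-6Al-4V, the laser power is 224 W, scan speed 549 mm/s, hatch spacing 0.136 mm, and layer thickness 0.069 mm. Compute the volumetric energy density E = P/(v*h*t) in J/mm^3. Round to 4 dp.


E = 224 / (549*0.136*0.069) = 43.4798 J/mm^3


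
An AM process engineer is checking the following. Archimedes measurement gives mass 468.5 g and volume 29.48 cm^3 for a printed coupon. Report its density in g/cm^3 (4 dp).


rho = 468.5 / 29.48 = 15.8921 g/cm^3


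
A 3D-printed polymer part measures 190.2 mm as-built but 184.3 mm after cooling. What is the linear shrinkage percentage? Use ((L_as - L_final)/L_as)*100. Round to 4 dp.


Shrinkage = ((190.2-184.3)/190.2)*100 = 3.102 %


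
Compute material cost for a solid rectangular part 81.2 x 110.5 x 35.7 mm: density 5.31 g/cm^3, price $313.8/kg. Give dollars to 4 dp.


V = 81.2 * 110.5 * 35.7 = 320321.82 mm^3 = 320.32182 cm^3
Mass = 320.32182 * 5.31 / 1000 = 1.70090886 kg
Cost = 1.70090886 * 313.8 = 533.7452 $


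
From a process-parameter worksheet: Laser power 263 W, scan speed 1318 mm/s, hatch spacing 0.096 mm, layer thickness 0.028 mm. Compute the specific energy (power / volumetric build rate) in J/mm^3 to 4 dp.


Build rate = 1318 * 0.096 * 0.028 = 3.542784 mm^3/s
SE = 263 / 3.542784 = 74.2354 J/mm^3


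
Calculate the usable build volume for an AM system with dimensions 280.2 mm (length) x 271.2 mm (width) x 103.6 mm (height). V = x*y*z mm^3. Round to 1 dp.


V = 280.2 * 271.2 * 103.6 = 7872588.9 mm^3


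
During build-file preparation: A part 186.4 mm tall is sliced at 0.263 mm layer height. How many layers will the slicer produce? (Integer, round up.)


Layers = ceil(186.4/0.263) = 709


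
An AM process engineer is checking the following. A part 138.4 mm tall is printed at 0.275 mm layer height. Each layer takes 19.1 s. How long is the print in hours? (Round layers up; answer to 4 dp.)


Layers = ceil(138.4/0.275) = 504
t = 504 * 19.1 / 3600 = 2.674 hrs


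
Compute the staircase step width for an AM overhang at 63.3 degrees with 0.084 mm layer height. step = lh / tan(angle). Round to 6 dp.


step = 0.084 / tan(63.3) = 0.042248 mm


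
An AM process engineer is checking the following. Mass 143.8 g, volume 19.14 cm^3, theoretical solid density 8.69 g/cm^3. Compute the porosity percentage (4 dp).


rho_part = 143.8 / 19.14 = 7.51306165 g/cm^3
Porosity = (1 - 7.51306165/8.69)*100 = 13.5436 %


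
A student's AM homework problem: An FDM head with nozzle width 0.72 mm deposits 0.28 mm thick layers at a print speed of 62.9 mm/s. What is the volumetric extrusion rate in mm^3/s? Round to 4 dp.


Rate = 0.72 * 0.28 * 62.9 = 12.6806 mm^3/s


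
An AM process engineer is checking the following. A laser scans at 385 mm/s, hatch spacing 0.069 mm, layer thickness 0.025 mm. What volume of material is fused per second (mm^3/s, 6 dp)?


Rate = 385 * 0.069 * 0.025 = 0.664125 mm^3/s


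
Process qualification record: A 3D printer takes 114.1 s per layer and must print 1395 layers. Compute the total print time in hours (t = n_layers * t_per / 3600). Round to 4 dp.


t = 1395 * 114.1 / 3600 = 44.2138 hrs


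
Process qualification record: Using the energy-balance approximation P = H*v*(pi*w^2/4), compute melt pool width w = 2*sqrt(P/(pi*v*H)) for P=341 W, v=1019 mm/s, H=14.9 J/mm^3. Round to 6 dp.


w = 2*sqrt(341/(pi*1019*14.9)) = 0.169103 mm


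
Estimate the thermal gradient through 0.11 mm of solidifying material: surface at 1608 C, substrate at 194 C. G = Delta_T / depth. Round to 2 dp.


G = (1608-194)/0.11 = 12854.55 C/mm


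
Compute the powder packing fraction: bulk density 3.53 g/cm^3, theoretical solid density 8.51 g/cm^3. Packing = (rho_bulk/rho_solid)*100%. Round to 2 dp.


Packing = (3.53/8.51)*100 = 41.48 %


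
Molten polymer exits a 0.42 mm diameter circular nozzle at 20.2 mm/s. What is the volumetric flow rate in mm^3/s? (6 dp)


A = pi*(0.42/2)^2 = 0.13854424 mm^2
Q = 0.13854424 * 20.2 = 2.798594 mm^3/s


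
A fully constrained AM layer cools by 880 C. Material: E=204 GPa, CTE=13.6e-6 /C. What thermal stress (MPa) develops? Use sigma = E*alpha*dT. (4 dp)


sigma = 204*1000 * 13.6e-6 * 880 = 2441.472 MPa


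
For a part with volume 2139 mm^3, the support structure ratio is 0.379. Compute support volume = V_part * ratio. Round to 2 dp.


V_support = 2139 * 0.379 = 810.68 mm^3


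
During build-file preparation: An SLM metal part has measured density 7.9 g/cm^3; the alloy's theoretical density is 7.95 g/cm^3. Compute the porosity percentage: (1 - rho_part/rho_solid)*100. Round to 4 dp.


Porosity = (1-7.9/7.95)*100 = 0.6289 %


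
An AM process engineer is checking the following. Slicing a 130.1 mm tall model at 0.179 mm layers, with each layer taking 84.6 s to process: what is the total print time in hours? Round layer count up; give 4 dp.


Layers = ceil(130.1/0.179) = 727
t = 727 * 84.6 / 3600 = 17.0845 hrs


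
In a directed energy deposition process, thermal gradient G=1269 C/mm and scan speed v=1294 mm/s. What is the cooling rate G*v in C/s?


CR = 1269 * 1294 = 1642086 C/s


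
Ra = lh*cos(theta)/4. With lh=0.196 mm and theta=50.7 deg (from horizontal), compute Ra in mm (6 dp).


Ra = 0.196 * cos(50.7) / 4 = 0.031036 mm


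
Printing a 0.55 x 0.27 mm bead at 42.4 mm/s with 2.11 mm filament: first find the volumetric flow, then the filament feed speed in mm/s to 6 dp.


Q = 0.55 * 0.27 * 42.4 = 6.2964 mm^3/s
A_fil = pi*(2.11/2)^2 = 3.49667116 mm^2
v_feed = 6.2964 / 3.49667116 = 1.800684 mm/s


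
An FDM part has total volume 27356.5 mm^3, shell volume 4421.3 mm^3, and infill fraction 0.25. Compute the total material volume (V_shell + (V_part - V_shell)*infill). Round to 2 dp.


V_infill = (27356.5 - 4421.3) * 0.25 = 5733.8
V_total = 4421.3 + 5733.8 = 10155.1 mm^3


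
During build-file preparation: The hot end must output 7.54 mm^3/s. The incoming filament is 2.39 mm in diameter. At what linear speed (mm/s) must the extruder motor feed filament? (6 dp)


A = pi*(2.39/2)^2 = 4.486273
v = 7.54 / 4.486273 = 1.680682 mm/s


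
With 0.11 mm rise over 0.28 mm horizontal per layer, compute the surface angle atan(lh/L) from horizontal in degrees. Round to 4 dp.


angle = atan(0.11/0.28) = 21.4477 degrees


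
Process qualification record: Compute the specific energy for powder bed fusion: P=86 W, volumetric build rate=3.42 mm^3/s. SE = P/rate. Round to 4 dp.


SE = 86 / 3.42 = 25.1462 J/mm^3


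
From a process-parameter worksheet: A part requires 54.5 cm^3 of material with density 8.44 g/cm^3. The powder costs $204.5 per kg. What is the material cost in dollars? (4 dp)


Mass = 54.5*8.44/1000 = 0.45998 kg
Cost = 0.45998 * 204.5 = 94.0659 $


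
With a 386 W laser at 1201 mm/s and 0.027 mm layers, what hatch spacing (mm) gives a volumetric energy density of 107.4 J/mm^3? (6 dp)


h = 386 / (107.4*1201*0.027) = 0.110835 mm


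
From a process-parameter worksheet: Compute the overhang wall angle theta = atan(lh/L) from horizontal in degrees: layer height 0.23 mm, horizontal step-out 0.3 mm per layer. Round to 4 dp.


angle = atan(0.23/0.3) = 37.4762 degrees


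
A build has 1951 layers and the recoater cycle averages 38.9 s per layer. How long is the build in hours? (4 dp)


t = 1951 * 38.9 / 3600 = 21.0816 hrs


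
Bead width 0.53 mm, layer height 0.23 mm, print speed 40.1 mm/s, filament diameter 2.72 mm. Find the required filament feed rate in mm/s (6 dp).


Q = 0.53 * 0.23 * 40.1 = 4.88819 mm^3/s
A_fil = pi*(2.72/2)^2 = 5.81068977 mm^2
v_feed = 4.88819 / 5.81068977 = 0.841241 mm/s


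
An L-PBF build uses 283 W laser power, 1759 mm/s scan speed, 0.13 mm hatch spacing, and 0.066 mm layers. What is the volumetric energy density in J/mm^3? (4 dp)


E = 283 / (1759*0.13*0.066) = 18.7514 J/mm^3


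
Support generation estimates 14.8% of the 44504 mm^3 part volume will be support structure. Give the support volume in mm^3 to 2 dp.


V_support = 44504 * 0.148 = 6586.59 mm^3


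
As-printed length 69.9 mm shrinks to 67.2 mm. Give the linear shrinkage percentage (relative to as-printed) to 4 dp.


Shrinkage = ((69.9-67.2)/69.9)*100 = 3.8627 %


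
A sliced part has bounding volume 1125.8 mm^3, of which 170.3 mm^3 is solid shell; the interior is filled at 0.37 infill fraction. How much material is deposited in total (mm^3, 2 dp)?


V_infill = (1125.8 - 170.3) * 0.37 = 353.54
V_total = 170.3 + 353.54 = 523.84 mm^3


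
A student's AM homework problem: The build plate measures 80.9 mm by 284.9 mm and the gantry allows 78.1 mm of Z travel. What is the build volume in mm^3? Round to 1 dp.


V = 80.9 * 284.9 * 78.1 = 1800080.8 mm^3


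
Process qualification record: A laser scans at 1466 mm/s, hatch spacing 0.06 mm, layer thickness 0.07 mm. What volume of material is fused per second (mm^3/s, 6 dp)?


Rate = 1466 * 0.06 * 0.07 = 6.1572 mm^3/s


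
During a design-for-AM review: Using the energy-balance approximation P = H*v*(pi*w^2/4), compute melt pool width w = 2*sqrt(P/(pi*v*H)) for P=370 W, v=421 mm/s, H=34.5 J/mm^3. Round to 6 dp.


w = 2*sqrt(370/(pi*421*34.5)) = 0.180097 mm


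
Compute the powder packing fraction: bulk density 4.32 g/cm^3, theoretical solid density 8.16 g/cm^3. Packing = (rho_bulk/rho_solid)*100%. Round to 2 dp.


Packing = (4.32/8.16)*100 = 52.94 %


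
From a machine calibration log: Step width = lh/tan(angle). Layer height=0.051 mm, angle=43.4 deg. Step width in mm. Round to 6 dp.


step = 0.051 / tan(43.4) = 0.053931 mm


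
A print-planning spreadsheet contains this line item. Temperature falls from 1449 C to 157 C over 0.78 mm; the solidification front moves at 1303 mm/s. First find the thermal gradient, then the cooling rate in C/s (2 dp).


G = (1449-157)/0.78 = 1656.41025641 C/mm
CR = 1656.41025641 * 1303 = 2158302.56 C/s


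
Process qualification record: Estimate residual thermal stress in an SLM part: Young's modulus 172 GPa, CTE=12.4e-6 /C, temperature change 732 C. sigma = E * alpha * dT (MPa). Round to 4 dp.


sigma = 172*1000 * 12.4e-6 * 732 = 1561.2096 MPa


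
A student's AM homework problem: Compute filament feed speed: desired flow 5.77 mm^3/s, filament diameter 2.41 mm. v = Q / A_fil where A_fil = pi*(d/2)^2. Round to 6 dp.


A = pi*(2.41/2)^2 = 4.561671
v = 5.77 / 4.561671 = 1.264887 mm/s


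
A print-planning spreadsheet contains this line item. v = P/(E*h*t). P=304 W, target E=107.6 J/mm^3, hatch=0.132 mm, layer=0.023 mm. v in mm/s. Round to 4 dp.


v = 304 / (107.6*0.132*0.023) = 930.5925 mm/s


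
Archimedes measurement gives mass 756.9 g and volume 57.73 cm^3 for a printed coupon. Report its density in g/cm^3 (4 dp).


rho = 756.9 / 57.73 = 13.111 g/cm^3


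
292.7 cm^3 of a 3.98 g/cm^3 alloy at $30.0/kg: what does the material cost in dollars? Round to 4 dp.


Mass = 292.7*3.98/1000 = 1.164946 kg
Cost = 1.164946 * 30.0 = 34.9484 $


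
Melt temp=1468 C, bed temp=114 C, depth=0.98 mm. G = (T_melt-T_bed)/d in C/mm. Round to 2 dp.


G = (1468-114)/0.98 = 1381.63 C/mm


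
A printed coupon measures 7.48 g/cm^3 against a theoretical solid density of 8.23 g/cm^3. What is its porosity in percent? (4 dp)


Porosity = (1-7.48/8.23)*100 = 9.113 %


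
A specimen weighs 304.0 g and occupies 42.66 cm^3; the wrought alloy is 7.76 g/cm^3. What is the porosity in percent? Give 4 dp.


rho_part = 304.0 / 42.66 = 7.12611346 g/cm^3
Porosity = (1 - 7.12611346/7.76)*100 = 8.1686 %


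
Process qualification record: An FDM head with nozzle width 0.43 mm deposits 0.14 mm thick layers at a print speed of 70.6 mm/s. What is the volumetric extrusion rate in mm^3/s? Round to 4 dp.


Rate = 0.43 * 0.14 * 70.6 = 4.2501 mm^3/s


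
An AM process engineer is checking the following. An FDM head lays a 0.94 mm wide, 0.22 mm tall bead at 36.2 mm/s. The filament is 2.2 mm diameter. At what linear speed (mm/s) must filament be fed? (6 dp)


Q = 0.94 * 0.22 * 36.2 = 7.48616 mm^3/s
A_fil = pi*(2.2/2)^2 = 3.80132711 mm^2
v_feed = 7.48616 / 3.80132711 = 1.969354 mm/s


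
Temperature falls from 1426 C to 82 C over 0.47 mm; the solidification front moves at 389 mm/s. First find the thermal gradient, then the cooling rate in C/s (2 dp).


G = (1426-82)/0.47 = 2859.57446809 C/mm
CR = 2859.57446809 * 389 = 1112374.47 C/s


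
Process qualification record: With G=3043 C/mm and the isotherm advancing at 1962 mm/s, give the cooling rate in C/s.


CR = 3043 * 1962 = 5970366 C/s


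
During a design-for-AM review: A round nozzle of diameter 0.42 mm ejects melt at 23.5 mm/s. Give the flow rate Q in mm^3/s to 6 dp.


A = pi*(0.42/2)^2 = 0.13854424 mm^2
Q = 0.13854424 * 23.5 = 3.25579 mm^3/s
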